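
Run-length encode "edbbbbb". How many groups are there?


Input: edbbbbb
Scanning for consecutive runs:
  Group 1: 'e' x 1 (positions 0-0)
  Group 2: 'd' x 1 (positions 1-1)
  Group 3: 'b' x 5 (positions 2-6)
Total groups: 3

3


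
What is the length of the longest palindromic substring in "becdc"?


Input: "becdc"
Checking substrings for palindromes:
  [2:5] "cdc" (len 3) => palindrome
Longest palindromic substring: "cdc" with length 3

3


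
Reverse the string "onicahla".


Input: onicahla
Reading characters right to left:
  Position 7: 'a'
  Position 6: 'l'
  Position 5: 'h'
  Position 4: 'a'
  Position 3: 'c'
  Position 2: 'i'
  Position 1: 'n'
  Position 0: 'o'
Reversed: alhacino

alhacino


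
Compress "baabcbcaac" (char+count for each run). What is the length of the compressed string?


Input: baabcbcaac
Runs:
  'b' x 1 => "b1"
  'a' x 2 => "a2"
  'b' x 1 => "b1"
  'c' x 1 => "c1"
  'b' x 1 => "b1"
  'c' x 1 => "c1"
  'a' x 2 => "a2"
  'c' x 1 => "c1"
Compressed: "b1a2b1c1b1c1a2c1"
Compressed length: 16

16


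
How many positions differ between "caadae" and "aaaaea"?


Comparing "caadae" and "aaaaea" position by position:
  Position 0: 'c' vs 'a' => DIFFER
  Position 1: 'a' vs 'a' => same
  Position 2: 'a' vs 'a' => same
  Position 3: 'd' vs 'a' => DIFFER
  Position 4: 'a' vs 'e' => DIFFER
  Position 5: 'e' vs 'a' => DIFFER
Positions that differ: 4

4


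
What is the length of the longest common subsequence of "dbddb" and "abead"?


LCS of "dbddb" and "abead"
DP table:
           a    b    e    a    d
      0    0    0    0    0    0
  d   0    0    0    0    0    1
  b   0    0    1    1    1    1
  d   0    0    1    1    1    2
  d   0    0    1    1    1    2
  b   0    0    1    1    1    2
LCS length = dp[5][5] = 2

2


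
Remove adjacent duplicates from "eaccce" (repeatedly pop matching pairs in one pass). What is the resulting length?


Input: eaccce
Stack-based adjacent duplicate removal:
  Read 'e': push. Stack: e
  Read 'a': push. Stack: ea
  Read 'c': push. Stack: eac
  Read 'c': matches stack top 'c' => pop. Stack: ea
  Read 'c': push. Stack: eac
  Read 'e': push. Stack: eace
Final stack: "eace" (length 4)

4


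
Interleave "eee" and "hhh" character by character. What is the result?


Interleaving "eee" and "hhh":
  Position 0: 'e' from first, 'h' from second => "eh"
  Position 1: 'e' from first, 'h' from second => "eh"
  Position 2: 'e' from first, 'h' from second => "eh"
Result: eheheh

eheheh


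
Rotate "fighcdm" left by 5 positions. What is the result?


Input: "fighcdm", rotate left by 5
First 5 characters: "fighc"
Remaining characters: "dm"
Concatenate remaining + first: "dm" + "fighc" = "dmfighc"

dmfighc


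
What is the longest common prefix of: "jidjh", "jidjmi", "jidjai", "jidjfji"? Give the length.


Words: jidjh, jidjmi, jidjai, jidjfji
  Position 0: all 'j' => match
  Position 1: all 'i' => match
  Position 2: all 'd' => match
  Position 3: all 'j' => match
  Position 4: ('h', 'm', 'a', 'f') => mismatch, stop
LCP = "jidj" (length 4)

4


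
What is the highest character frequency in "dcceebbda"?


Input: dcceebbda
Character counts:
  'a': 1
  'b': 2
  'c': 2
  'd': 2
  'e': 2
Maximum frequency: 2

2


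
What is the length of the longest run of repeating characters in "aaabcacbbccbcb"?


Input: "aaabcacbbccbcb"
Scanning for longest run:
  Position 1 ('a'): continues run of 'a', length=2
  Position 2 ('a'): continues run of 'a', length=3
  Position 3 ('b'): new char, reset run to 1
  Position 4 ('c'): new char, reset run to 1
  Position 5 ('a'): new char, reset run to 1
  Position 6 ('c'): new char, reset run to 1
  Position 7 ('b'): new char, reset run to 1
  Position 8 ('b'): continues run of 'b', length=2
  Position 9 ('c'): new char, reset run to 1
  Position 10 ('c'): continues run of 'c', length=2
  Position 11 ('b'): new char, reset run to 1
  Position 12 ('c'): new char, reset run to 1
  Position 13 ('b'): new char, reset run to 1
Longest run: 'a' with length 3

3


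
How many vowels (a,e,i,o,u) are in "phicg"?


Input: phicg
Checking each character:
  'p' at position 0: consonant
  'h' at position 1: consonant
  'i' at position 2: vowel (running total: 1)
  'c' at position 3: consonant
  'g' at position 4: consonant
Total vowels: 1

1


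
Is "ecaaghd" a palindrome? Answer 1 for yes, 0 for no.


Input: ecaaghd
Reversed: dhgaace
  Compare pos 0 ('e') with pos 6 ('d'): MISMATCH
  Compare pos 1 ('c') with pos 5 ('h'): MISMATCH
  Compare pos 2 ('a') with pos 4 ('g'): MISMATCH
Result: not a palindrome

0


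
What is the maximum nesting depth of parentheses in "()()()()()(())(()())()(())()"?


Input: "()()()()()(())(()())()(())()"
Tracking depth:
  Position 0 '(': depth becomes 1
  Position 1 ')': depth becomes 0
  Position 2 '(': depth becomes 1
  Position 3 ')': depth becomes 0
  Position 4 '(': depth becomes 1
  Position 5 ')': depth becomes 0
  Position 6 '(': depth becomes 1
  Position 7 ')': depth becomes 0
  Position 8 '(': depth becomes 1
  Position 9 ')': depth becomes 0
  Position 10 '(': depth becomes 1
  Position 11 '(': depth becomes 2
  Position 12 ')': depth becomes 1
  Position 13 ')': depth becomes 0
  Position 14 '(': depth becomes 1
  Position 15 '(': depth becomes 2
  Position 16 ')': depth becomes 1
  Position 17 '(': depth becomes 2
  Position 18 ')': depth becomes 1
  Position 19 ')': depth becomes 0
  Position 20 '(': depth becomes 1
  Position 21 ')': depth becomes 0
  Position 22 '(': depth becomes 1
  Position 23 '(': depth becomes 2
  Position 24 ')': depth becomes 1
  Position 25 ')': depth becomes 0
  Position 26 '(': depth becomes 1
  Position 27 ')': depth becomes 0
Maximum depth reached: 2

2


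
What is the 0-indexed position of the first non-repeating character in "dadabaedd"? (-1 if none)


Input: dadabaedd
Character frequencies:
  'a': 3
  'b': 1
  'd': 4
  'e': 1
Scanning left to right for freq == 1:
  Position 0 ('d'): freq=4, skip
  Position 1 ('a'): freq=3, skip
  Position 2 ('d'): freq=4, skip
  Position 3 ('a'): freq=3, skip
  Position 4 ('b'): unique! => answer = 4

4


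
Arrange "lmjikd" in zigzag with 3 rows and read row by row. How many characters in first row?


Zigzag "lmjikd" into 3 rows:
Placing characters:
  'l' => row 0
  'm' => row 1
  'j' => row 2
  'i' => row 1
  'k' => row 0
  'd' => row 1
Rows:
  Row 0: "lk"
  Row 1: "mid"
  Row 2: "j"
First row length: 2

2


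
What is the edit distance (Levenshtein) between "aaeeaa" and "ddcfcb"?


Computing edit distance: "aaeeaa" -> "ddcfcb"
DP table:
           d    d    c    f    c    b
      0    1    2    3    4    5    6
  a   1    1    2    3    4    5    6
  a   2    2    2    3    4    5    6
  e   3    3    3    3    4    5    6
  e   4    4    4    4    4    5    6
  a   5    5    5    5    5    5    6
  a   6    6    6    6    6    6    6
Edit distance = dp[6][6] = 6

6


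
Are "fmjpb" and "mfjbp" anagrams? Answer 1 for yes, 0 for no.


Strings: "fmjpb", "mfjbp"
Sorted first:  bfjmp
Sorted second: bfjmp
Sorted forms match => anagrams

1


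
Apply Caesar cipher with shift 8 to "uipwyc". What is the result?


Caesar cipher: shift "uipwyc" by 8
  'u' (pos 20) + 8 = pos 2 = 'c'
  'i' (pos 8) + 8 = pos 16 = 'q'
  'p' (pos 15) + 8 = pos 23 = 'x'
  'w' (pos 22) + 8 = pos 4 = 'e'
  'y' (pos 24) + 8 = pos 6 = 'g'
  'c' (pos 2) + 8 = pos 10 = 'k'
Result: cqxegk

cqxegk


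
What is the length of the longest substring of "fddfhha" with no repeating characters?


Input: "fddfhha"
Sliding window (track last position of each char):
  Position 0 ('f'): window [0,0] length 1 -- new best
  Position 1 ('d'): window [0,1] length 2 -- new best
  Position 2 ('d'): repeat (last at 1), move window start to 2
  Position 2 ('d'): window [2,2] length 1
  Position 3 ('f'): window [2,3] length 2
  Position 4 ('h'): window [2,4] length 3 -- new best
  Position 5 ('h'): repeat (last at 4), move window start to 5
  Position 5 ('h'): window [5,5] length 1
  Position 6 ('a'): window [5,6] length 2
Longest substring with no repeats: "dfh" with length 3

3


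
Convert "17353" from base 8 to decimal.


Input: "17353" in base 8
Positional expansion:
  Digit '1' (value 1) x 8^4 = 4096
  Digit '7' (value 7) x 8^3 = 3584
  Digit '3' (value 3) x 8^2 = 192
  Digit '5' (value 5) x 8^1 = 40
  Digit '3' (value 3) x 8^0 = 3
Sum = 7915

7915


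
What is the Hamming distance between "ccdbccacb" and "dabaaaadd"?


Comparing "ccdbccacb" and "dabaaaadd" position by position:
  Position 0: 'c' vs 'd' => differ
  Position 1: 'c' vs 'a' => differ
  Position 2: 'd' vs 'b' => differ
  Position 3: 'b' vs 'a' => differ
  Position 4: 'c' vs 'a' => differ
  Position 5: 'c' vs 'a' => differ
  Position 6: 'a' vs 'a' => same
  Position 7: 'c' vs 'd' => differ
  Position 8: 'b' vs 'd' => differ
Total differences (Hamming distance): 8

8


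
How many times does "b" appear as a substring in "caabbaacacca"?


Searching for "b" in "caabbaacacca"
Scanning each position:
  Position 0: "c" => no
  Position 1: "a" => no
  Position 2: "a" => no
  Position 3: "b" => MATCH
  Position 4: "b" => MATCH
  Position 5: "a" => no
  Position 6: "a" => no
  Position 7: "c" => no
  Position 8: "a" => no
  Position 9: "c" => no
  Position 10: "c" => no
  Position 11: "a" => no
Total occurrences: 2

2


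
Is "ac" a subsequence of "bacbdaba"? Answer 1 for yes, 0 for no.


Check if "ac" is a subsequence of "bacbdaba"
Greedy scan:
  Position 0 ('b'): no match needed
  Position 1 ('a'): matches sub[0] = 'a'
  Position 2 ('c'): matches sub[1] = 'c'
  Position 3 ('b'): no match needed
  Position 4 ('d'): no match needed
  Position 5 ('a'): no match needed
  Position 6 ('b'): no match needed
  Position 7 ('a'): no match needed
All 2 characters matched => is a subsequence

1


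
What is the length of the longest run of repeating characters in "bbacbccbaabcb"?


Input: "bbacbccbaabcb"
Scanning for longest run:
  Position 1 ('b'): continues run of 'b', length=2
  Position 2 ('a'): new char, reset run to 1
  Position 3 ('c'): new char, reset run to 1
  Position 4 ('b'): new char, reset run to 1
  Position 5 ('c'): new char, reset run to 1
  Position 6 ('c'): continues run of 'c', length=2
  Position 7 ('b'): new char, reset run to 1
  Position 8 ('a'): new char, reset run to 1
  Position 9 ('a'): continues run of 'a', length=2
  Position 10 ('b'): new char, reset run to 1
  Position 11 ('c'): new char, reset run to 1
  Position 12 ('b'): new char, reset run to 1
Longest run: 'b' with length 2

2


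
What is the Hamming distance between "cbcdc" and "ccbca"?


Comparing "cbcdc" and "ccbca" position by position:
  Position 0: 'c' vs 'c' => same
  Position 1: 'b' vs 'c' => differ
  Position 2: 'c' vs 'b' => differ
  Position 3: 'd' vs 'c' => differ
  Position 4: 'c' vs 'a' => differ
Total differences (Hamming distance): 4

4


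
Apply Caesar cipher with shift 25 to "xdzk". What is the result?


Caesar cipher: shift "xdzk" by 25
  'x' (pos 23) + 25 = pos 22 = 'w'
  'd' (pos 3) + 25 = pos 2 = 'c'
  'z' (pos 25) + 25 = pos 24 = 'y'
  'k' (pos 10) + 25 = pos 9 = 'j'
Result: wcyj

wcyj


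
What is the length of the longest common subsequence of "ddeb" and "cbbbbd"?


LCS of "ddeb" and "cbbbbd"
DP table:
           c    b    b    b    b    d
      0    0    0    0    0    0    0
  d   0    0    0    0    0    0    1
  d   0    0    0    0    0    0    1
  e   0    0    0    0    0    0    1
  b   0    0    1    1    1    1    1
LCS length = dp[4][6] = 1

1


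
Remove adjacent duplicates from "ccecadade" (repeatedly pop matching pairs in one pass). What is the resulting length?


Input: ccecadade
Stack-based adjacent duplicate removal:
  Read 'c': push. Stack: c
  Read 'c': matches stack top 'c' => pop. Stack: (empty)
  Read 'e': push. Stack: e
  Read 'c': push. Stack: ec
  Read 'a': push. Stack: eca
  Read 'd': push. Stack: ecad
  Read 'a': push. Stack: ecada
  Read 'd': push. Stack: ecadad
  Read 'e': push. Stack: ecadade
Final stack: "ecadade" (length 7)

7


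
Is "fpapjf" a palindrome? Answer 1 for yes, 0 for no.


Input: fpapjf
Reversed: fjpapf
  Compare pos 0 ('f') with pos 5 ('f'): match
  Compare pos 1 ('p') with pos 4 ('j'): MISMATCH
  Compare pos 2 ('a') with pos 3 ('p'): MISMATCH
Result: not a palindrome

0


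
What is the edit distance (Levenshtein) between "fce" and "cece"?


Computing edit distance: "fce" -> "cece"
DP table:
           c    e    c    e
      0    1    2    3    4
  f   1    1    2    3    4
  c   2    1    2    2    3
  e   3    2    1    2    2
Edit distance = dp[3][4] = 2

2


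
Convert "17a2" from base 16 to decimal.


Input: "17a2" in base 16
Positional expansion:
  Digit '1' (value 1) x 16^3 = 4096
  Digit '7' (value 7) x 16^2 = 1792
  Digit 'a' (value 10) x 16^1 = 160
  Digit '2' (value 2) x 16^0 = 2
Sum = 6050

6050


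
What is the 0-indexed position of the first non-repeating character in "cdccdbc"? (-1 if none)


Input: cdccdbc
Character frequencies:
  'b': 1
  'c': 4
  'd': 2
Scanning left to right for freq == 1:
  Position 0 ('c'): freq=4, skip
  Position 1 ('d'): freq=2, skip
  Position 2 ('c'): freq=4, skip
  Position 3 ('c'): freq=4, skip
  Position 4 ('d'): freq=2, skip
  Position 5 ('b'): unique! => answer = 5

5


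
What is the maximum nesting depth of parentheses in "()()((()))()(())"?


Input: "()()((()))()(())"
Tracking depth:
  Position 0 '(': depth becomes 1
  Position 1 ')': depth becomes 0
  Position 2 '(': depth becomes 1
  Position 3 ')': depth becomes 0
  Position 4 '(': depth becomes 1
  Position 5 '(': depth becomes 2
  Position 6 '(': depth becomes 3
  Position 7 ')': depth becomes 2
  Position 8 ')': depth becomes 1
  Position 9 ')': depth becomes 0
  Position 10 '(': depth becomes 1
  Position 11 ')': depth becomes 0
  Position 12 '(': depth becomes 1
  Position 13 '(': depth becomes 2
  Position 14 ')': depth becomes 1
  Position 15 ')': depth becomes 0
Maximum depth reached: 3

3


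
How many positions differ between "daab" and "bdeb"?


Comparing "daab" and "bdeb" position by position:
  Position 0: 'd' vs 'b' => DIFFER
  Position 1: 'a' vs 'd' => DIFFER
  Position 2: 'a' vs 'e' => DIFFER
  Position 3: 'b' vs 'b' => same
Positions that differ: 3

3


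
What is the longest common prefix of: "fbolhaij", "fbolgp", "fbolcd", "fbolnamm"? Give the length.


Words: fbolhaij, fbolgp, fbolcd, fbolnamm
  Position 0: all 'f' => match
  Position 1: all 'b' => match
  Position 2: all 'o' => match
  Position 3: all 'l' => match
  Position 4: ('h', 'g', 'c', 'n') => mismatch, stop
LCP = "fbol" (length 4)

4


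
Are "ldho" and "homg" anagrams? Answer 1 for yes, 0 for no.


Strings: "ldho", "homg"
Sorted first:  dhlo
Sorted second: ghmo
Differ at position 0: 'd' vs 'g' => not anagrams

0


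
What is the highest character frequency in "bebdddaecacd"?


Input: bebdddaecacd
Character counts:
  'a': 2
  'b': 2
  'c': 2
  'd': 4
  'e': 2
Maximum frequency: 4

4


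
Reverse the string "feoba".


Input: feoba
Reading characters right to left:
  Position 4: 'a'
  Position 3: 'b'
  Position 2: 'o'
  Position 1: 'e'
  Position 0: 'f'
Reversed: aboef

aboef


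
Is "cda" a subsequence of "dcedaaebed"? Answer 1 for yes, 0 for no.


Check if "cda" is a subsequence of "dcedaaebed"
Greedy scan:
  Position 0 ('d'): no match needed
  Position 1 ('c'): matches sub[0] = 'c'
  Position 2 ('e'): no match needed
  Position 3 ('d'): matches sub[1] = 'd'
  Position 4 ('a'): matches sub[2] = 'a'
  Position 5 ('a'): no match needed
  Position 6 ('e'): no match needed
  Position 7 ('b'): no match needed
  Position 8 ('e'): no match needed
  Position 9 ('d'): no match needed
All 3 characters matched => is a subsequence

1


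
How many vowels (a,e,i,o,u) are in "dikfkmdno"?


Input: dikfkmdno
Checking each character:
  'd' at position 0: consonant
  'i' at position 1: vowel (running total: 1)
  'k' at position 2: consonant
  'f' at position 3: consonant
  'k' at position 4: consonant
  'm' at position 5: consonant
  'd' at position 6: consonant
  'n' at position 7: consonant
  'o' at position 8: vowel (running total: 2)
Total vowels: 2

2


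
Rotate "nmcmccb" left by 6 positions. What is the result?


Input: "nmcmccb", rotate left by 6
First 6 characters: "nmcmcc"
Remaining characters: "b"
Concatenate remaining + first: "b" + "nmcmcc" = "bnmcmcc"

bnmcmcc


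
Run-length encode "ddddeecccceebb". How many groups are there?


Input: ddddeecccceebb
Scanning for consecutive runs:
  Group 1: 'd' x 4 (positions 0-3)
  Group 2: 'e' x 2 (positions 4-5)
  Group 3: 'c' x 4 (positions 6-9)
  Group 4: 'e' x 2 (positions 10-11)
  Group 5: 'b' x 2 (positions 12-13)
Total groups: 5

5


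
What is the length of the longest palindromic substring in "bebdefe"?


Input: "bebdefe"
Checking substrings for palindromes:
  [0:3] "beb" (len 3) => palindrome
  [4:7] "efe" (len 3) => palindrome
Longest palindromic substring: "beb" with length 3

3


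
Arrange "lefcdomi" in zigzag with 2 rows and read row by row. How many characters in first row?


Zigzag "lefcdomi" into 2 rows:
Placing characters:
  'l' => row 0
  'e' => row 1
  'f' => row 0
  'c' => row 1
  'd' => row 0
  'o' => row 1
  'm' => row 0
  'i' => row 1
Rows:
  Row 0: "lfdm"
  Row 1: "ecoi"
First row length: 4

4


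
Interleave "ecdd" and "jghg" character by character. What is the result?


Interleaving "ecdd" and "jghg":
  Position 0: 'e' from first, 'j' from second => "ej"
  Position 1: 'c' from first, 'g' from second => "cg"
  Position 2: 'd' from first, 'h' from second => "dh"
  Position 3: 'd' from first, 'g' from second => "dg"
Result: ejcgdhdg

ejcgdhdg


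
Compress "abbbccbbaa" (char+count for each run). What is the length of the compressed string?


Input: abbbccbbaa
Runs:
  'a' x 1 => "a1"
  'b' x 3 => "b3"
  'c' x 2 => "c2"
  'b' x 2 => "b2"
  'a' x 2 => "a2"
Compressed: "a1b3c2b2a2"
Compressed length: 10

10


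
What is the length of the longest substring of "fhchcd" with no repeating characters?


Input: "fhchcd"
Sliding window (track last position of each char):
  Position 0 ('f'): window [0,0] length 1 -- new best
  Position 1 ('h'): window [0,1] length 2 -- new best
  Position 2 ('c'): window [0,2] length 3 -- new best
  Position 3 ('h'): repeat (last at 1), move window start to 2
  Position 3 ('h'): window [2,3] length 2
  Position 4 ('c'): repeat (last at 2), move window start to 3
  Position 4 ('c'): window [3,4] length 2
  Position 5 ('d'): window [3,5] length 3
Longest substring with no repeats: "fhc" with length 3

3


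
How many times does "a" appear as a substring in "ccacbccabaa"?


Searching for "a" in "ccacbccabaa"
Scanning each position:
  Position 0: "c" => no
  Position 1: "c" => no
  Position 2: "a" => MATCH
  Position 3: "c" => no
  Position 4: "b" => no
  Position 5: "c" => no
  Position 6: "c" => no
  Position 7: "a" => MATCH
  Position 8: "b" => no
  Position 9: "a" => MATCH
  Position 10: "a" => MATCH
Total occurrences: 4

4


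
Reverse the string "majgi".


Input: majgi
Reading characters right to left:
  Position 4: 'i'
  Position 3: 'g'
  Position 2: 'j'
  Position 1: 'a'
  Position 0: 'm'
Reversed: igjam

igjam


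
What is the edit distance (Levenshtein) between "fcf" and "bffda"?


Computing edit distance: "fcf" -> "bffda"
DP table:
           b    f    f    d    a
      0    1    2    3    4    5
  f   1    1    1    2    3    4
  c   2    2    2    2    3    4
  f   3    3    2    2    3    4
Edit distance = dp[3][5] = 4

4


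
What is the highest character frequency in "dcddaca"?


Input: dcddaca
Character counts:
  'a': 2
  'c': 2
  'd': 3
Maximum frequency: 3

3


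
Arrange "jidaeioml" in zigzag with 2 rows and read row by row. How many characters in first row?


Zigzag "jidaeioml" into 2 rows:
Placing characters:
  'j' => row 0
  'i' => row 1
  'd' => row 0
  'a' => row 1
  'e' => row 0
  'i' => row 1
  'o' => row 0
  'm' => row 1
  'l' => row 0
Rows:
  Row 0: "jdeol"
  Row 1: "iaim"
First row length: 5

5


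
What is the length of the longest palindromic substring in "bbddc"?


Input: "bbddc"
Checking substrings for palindromes:
  [0:2] "bb" (len 2) => palindrome
  [2:4] "dd" (len 2) => palindrome
Longest palindromic substring: "bb" with length 2

2


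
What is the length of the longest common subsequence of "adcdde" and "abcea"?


LCS of "adcdde" and "abcea"
DP table:
           a    b    c    e    a
      0    0    0    0    0    0
  a   0    1    1    1    1    1
  d   0    1    1    1    1    1
  c   0    1    1    2    2    2
  d   0    1    1    2    2    2
  d   0    1    1    2    2    2
  e   0    1    1    2    3    3
LCS length = dp[6][5] = 3

3


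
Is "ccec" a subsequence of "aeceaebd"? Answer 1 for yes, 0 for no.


Check if "ccec" is a subsequence of "aeceaebd"
Greedy scan:
  Position 0 ('a'): no match needed
  Position 1 ('e'): no match needed
  Position 2 ('c'): matches sub[0] = 'c'
  Position 3 ('e'): no match needed
  Position 4 ('a'): no match needed
  Position 5 ('e'): no match needed
  Position 6 ('b'): no match needed
  Position 7 ('d'): no match needed
Only matched 1/4 characters => not a subsequence

0


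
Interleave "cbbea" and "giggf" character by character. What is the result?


Interleaving "cbbea" and "giggf":
  Position 0: 'c' from first, 'g' from second => "cg"
  Position 1: 'b' from first, 'i' from second => "bi"
  Position 2: 'b' from first, 'g' from second => "bg"
  Position 3: 'e' from first, 'g' from second => "eg"
  Position 4: 'a' from first, 'f' from second => "af"
Result: cgbibgegaf

cgbibgegaf


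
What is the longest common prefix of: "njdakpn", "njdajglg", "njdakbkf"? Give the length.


Words: njdakpn, njdajglg, njdakbkf
  Position 0: all 'n' => match
  Position 1: all 'j' => match
  Position 2: all 'd' => match
  Position 3: all 'a' => match
  Position 4: ('k', 'j', 'k') => mismatch, stop
LCP = "njda" (length 4)

4


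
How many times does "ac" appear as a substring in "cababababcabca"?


Searching for "ac" in "cababababcabca"
Scanning each position:
  Position 0: "ca" => no
  Position 1: "ab" => no
  Position 2: "ba" => no
  Position 3: "ab" => no
  Position 4: "ba" => no
  Position 5: "ab" => no
  Position 6: "ba" => no
  Position 7: "ab" => no
  Position 8: "bc" => no
  Position 9: "ca" => no
  Position 10: "ab" => no
  Position 11: "bc" => no
  Position 12: "ca" => no
Total occurrences: 0

0


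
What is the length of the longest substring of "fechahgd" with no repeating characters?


Input: "fechahgd"
Sliding window (track last position of each char):
  Position 0 ('f'): window [0,0] length 1 -- new best
  Position 1 ('e'): window [0,1] length 2 -- new best
  Position 2 ('c'): window [0,2] length 3 -- new best
  Position 3 ('h'): window [0,3] length 4 -- new best
  Position 4 ('a'): window [0,4] length 5 -- new best
  Position 5 ('h'): repeat (last at 3), move window start to 4
  Position 5 ('h'): window [4,5] length 2
  Position 6 ('g'): window [4,6] length 3
  Position 7 ('d'): window [4,7] length 4
Longest substring with no repeats: "fecha" with length 5

5


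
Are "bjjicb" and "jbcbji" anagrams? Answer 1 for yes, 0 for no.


Strings: "bjjicb", "jbcbji"
Sorted first:  bbcijj
Sorted second: bbcijj
Sorted forms match => anagrams

1


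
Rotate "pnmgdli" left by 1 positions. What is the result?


Input: "pnmgdli", rotate left by 1
First 1 characters: "p"
Remaining characters: "nmgdli"
Concatenate remaining + first: "nmgdli" + "p" = "nmgdlip"

nmgdlip


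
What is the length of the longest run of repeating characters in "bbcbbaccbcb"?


Input: "bbcbbaccbcb"
Scanning for longest run:
  Position 1 ('b'): continues run of 'b', length=2
  Position 2 ('c'): new char, reset run to 1
  Position 3 ('b'): new char, reset run to 1
  Position 4 ('b'): continues run of 'b', length=2
  Position 5 ('a'): new char, reset run to 1
  Position 6 ('c'): new char, reset run to 1
  Position 7 ('c'): continues run of 'c', length=2
  Position 8 ('b'): new char, reset run to 1
  Position 9 ('c'): new char, reset run to 1
  Position 10 ('b'): new char, reset run to 1
Longest run: 'b' with length 2

2


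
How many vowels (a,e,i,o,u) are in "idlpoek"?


Input: idlpoek
Checking each character:
  'i' at position 0: vowel (running total: 1)
  'd' at position 1: consonant
  'l' at position 2: consonant
  'p' at position 3: consonant
  'o' at position 4: vowel (running total: 2)
  'e' at position 5: vowel (running total: 3)
  'k' at position 6: consonant
Total vowels: 3

3


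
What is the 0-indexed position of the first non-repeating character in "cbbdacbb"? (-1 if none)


Input: cbbdacbb
Character frequencies:
  'a': 1
  'b': 4
  'c': 2
  'd': 1
Scanning left to right for freq == 1:
  Position 0 ('c'): freq=2, skip
  Position 1 ('b'): freq=4, skip
  Position 2 ('b'): freq=4, skip
  Position 3 ('d'): unique! => answer = 3

3


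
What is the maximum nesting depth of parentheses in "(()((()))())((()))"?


Input: "(()((()))())((()))"
Tracking depth:
  Position 0 '(': depth becomes 1
  Position 1 '(': depth becomes 2
  Position 2 ')': depth becomes 1
  Position 3 '(': depth becomes 2
  Position 4 '(': depth becomes 3
  Position 5 '(': depth becomes 4
  Position 6 ')': depth becomes 3
  Position 7 ')': depth becomes 2
  Position 8 ')': depth becomes 1
  Position 9 '(': depth becomes 2
  Position 10 ')': depth becomes 1
  Position 11 ')': depth becomes 0
  Position 12 '(': depth becomes 1
  Position 13 '(': depth becomes 2
  Position 14 '(': depth becomes 3
  Position 15 ')': depth becomes 2
  Position 16 ')': depth becomes 1
  Position 17 ')': depth becomes 0
Maximum depth reached: 4

4


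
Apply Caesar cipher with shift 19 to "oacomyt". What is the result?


Caesar cipher: shift "oacomyt" by 19
  'o' (pos 14) + 19 = pos 7 = 'h'
  'a' (pos 0) + 19 = pos 19 = 't'
  'c' (pos 2) + 19 = pos 21 = 'v'
  'o' (pos 14) + 19 = pos 7 = 'h'
  'm' (pos 12) + 19 = pos 5 = 'f'
  'y' (pos 24) + 19 = pos 17 = 'r'
  't' (pos 19) + 19 = pos 12 = 'm'
Result: htvhfrm

htvhfrm


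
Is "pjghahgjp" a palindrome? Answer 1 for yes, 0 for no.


Input: pjghahgjp
Reversed: pjghahgjp
  Compare pos 0 ('p') with pos 8 ('p'): match
  Compare pos 1 ('j') with pos 7 ('j'): match
  Compare pos 2 ('g') with pos 6 ('g'): match
  Compare pos 3 ('h') with pos 5 ('h'): match
Result: palindrome

1


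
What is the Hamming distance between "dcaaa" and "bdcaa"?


Comparing "dcaaa" and "bdcaa" position by position:
  Position 0: 'd' vs 'b' => differ
  Position 1: 'c' vs 'd' => differ
  Position 2: 'a' vs 'c' => differ
  Position 3: 'a' vs 'a' => same
  Position 4: 'a' vs 'a' => same
Total differences (Hamming distance): 3

3


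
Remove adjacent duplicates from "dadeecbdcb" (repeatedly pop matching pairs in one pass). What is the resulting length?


Input: dadeecbdcb
Stack-based adjacent duplicate removal:
  Read 'd': push. Stack: d
  Read 'a': push. Stack: da
  Read 'd': push. Stack: dad
  Read 'e': push. Stack: dade
  Read 'e': matches stack top 'e' => pop. Stack: dad
  Read 'c': push. Stack: dadc
  Read 'b': push. Stack: dadcb
  Read 'd': push. Stack: dadcbd
  Read 'c': push. Stack: dadcbdc
  Read 'b': push. Stack: dadcbdcb
Final stack: "dadcbdcb" (length 8)

8


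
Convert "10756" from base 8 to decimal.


Input: "10756" in base 8
Positional expansion:
  Digit '1' (value 1) x 8^4 = 4096
  Digit '0' (value 0) x 8^3 = 0
  Digit '7' (value 7) x 8^2 = 448
  Digit '5' (value 5) x 8^1 = 40
  Digit '6' (value 6) x 8^0 = 6
Sum = 4590

4590


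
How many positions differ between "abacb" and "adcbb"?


Comparing "abacb" and "adcbb" position by position:
  Position 0: 'a' vs 'a' => same
  Position 1: 'b' vs 'd' => DIFFER
  Position 2: 'a' vs 'c' => DIFFER
  Position 3: 'c' vs 'b' => DIFFER
  Position 4: 'b' vs 'b' => same
Positions that differ: 3

3


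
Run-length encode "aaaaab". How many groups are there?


Input: aaaaab
Scanning for consecutive runs:
  Group 1: 'a' x 5 (positions 0-4)
  Group 2: 'b' x 1 (positions 5-5)
Total groups: 2

2


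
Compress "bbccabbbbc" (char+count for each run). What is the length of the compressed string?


Input: bbccabbbbc
Runs:
  'b' x 2 => "b2"
  'c' x 2 => "c2"
  'a' x 1 => "a1"
  'b' x 4 => "b4"
  'c' x 1 => "c1"
Compressed: "b2c2a1b4c1"
Compressed length: 10

10


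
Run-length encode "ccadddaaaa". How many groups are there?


Input: ccadddaaaa
Scanning for consecutive runs:
  Group 1: 'c' x 2 (positions 0-1)
  Group 2: 'a' x 1 (positions 2-2)
  Group 3: 'd' x 3 (positions 3-5)
  Group 4: 'a' x 4 (positions 6-9)
Total groups: 4

4


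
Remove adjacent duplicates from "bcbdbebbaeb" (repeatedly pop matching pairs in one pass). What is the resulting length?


Input: bcbdbebbaeb
Stack-based adjacent duplicate removal:
  Read 'b': push. Stack: b
  Read 'c': push. Stack: bc
  Read 'b': push. Stack: bcb
  Read 'd': push. Stack: bcbd
  Read 'b': push. Stack: bcbdb
  Read 'e': push. Stack: bcbdbe
  Read 'b': push. Stack: bcbdbeb
  Read 'b': matches stack top 'b' => pop. Stack: bcbdbe
  Read 'a': push. Stack: bcbdbea
  Read 'e': push. Stack: bcbdbeae
  Read 'b': push. Stack: bcbdbeaeb
Final stack: "bcbdbeaeb" (length 9)

9


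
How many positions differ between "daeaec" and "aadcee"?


Comparing "daeaec" and "aadcee" position by position:
  Position 0: 'd' vs 'a' => DIFFER
  Position 1: 'a' vs 'a' => same
  Position 2: 'e' vs 'd' => DIFFER
  Position 3: 'a' vs 'c' => DIFFER
  Position 4: 'e' vs 'e' => same
  Position 5: 'c' vs 'e' => DIFFER
Positions that differ: 4

4


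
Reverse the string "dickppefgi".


Input: dickppefgi
Reading characters right to left:
  Position 9: 'i'
  Position 8: 'g'
  Position 7: 'f'
  Position 6: 'e'
  Position 5: 'p'
  Position 4: 'p'
  Position 3: 'k'
  Position 2: 'c'
  Position 1: 'i'
  Position 0: 'd'
Reversed: igfeppkcid

igfeppkcid


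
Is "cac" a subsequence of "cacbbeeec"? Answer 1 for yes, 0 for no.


Check if "cac" is a subsequence of "cacbbeeec"
Greedy scan:
  Position 0 ('c'): matches sub[0] = 'c'
  Position 1 ('a'): matches sub[1] = 'a'
  Position 2 ('c'): matches sub[2] = 'c'
  Position 3 ('b'): no match needed
  Position 4 ('b'): no match needed
  Position 5 ('e'): no match needed
  Position 6 ('e'): no match needed
  Position 7 ('e'): no match needed
  Position 8 ('c'): no match needed
All 3 characters matched => is a subsequence

1


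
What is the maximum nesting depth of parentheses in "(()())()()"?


Input: "(()())()()"
Tracking depth:
  Position 0 '(': depth becomes 1
  Position 1 '(': depth becomes 2
  Position 2 ')': depth becomes 1
  Position 3 '(': depth becomes 2
  Position 4 ')': depth becomes 1
  Position 5 ')': depth becomes 0
  Position 6 '(': depth becomes 1
  Position 7 ')': depth becomes 0
  Position 8 '(': depth becomes 1
  Position 9 ')': depth becomes 0
Maximum depth reached: 2

2


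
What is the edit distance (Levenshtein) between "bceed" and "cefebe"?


Computing edit distance: "bceed" -> "cefebe"
DP table:
           c    e    f    e    b    e
      0    1    2    3    4    5    6
  b   1    1    2    3    4    4    5
  c   2    1    2    3    4    5    5
  e   3    2    1    2    3    4    5
  e   4    3    2    2    2    3    4
  d   5    4    3    3    3    3    4
Edit distance = dp[5][6] = 4

4


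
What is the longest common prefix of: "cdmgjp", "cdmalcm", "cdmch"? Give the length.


Words: cdmgjp, cdmalcm, cdmch
  Position 0: all 'c' => match
  Position 1: all 'd' => match
  Position 2: all 'm' => match
  Position 3: ('g', 'a', 'c') => mismatch, stop
LCP = "cdm" (length 3)

3


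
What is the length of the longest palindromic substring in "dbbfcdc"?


Input: "dbbfcdc"
Checking substrings for palindromes:
  [4:7] "cdc" (len 3) => palindrome
  [1:3] "bb" (len 2) => palindrome
Longest palindromic substring: "cdc" with length 3

3


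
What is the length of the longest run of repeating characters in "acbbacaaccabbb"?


Input: "acbbacaaccabbb"
Scanning for longest run:
  Position 1 ('c'): new char, reset run to 1
  Position 2 ('b'): new char, reset run to 1
  Position 3 ('b'): continues run of 'b', length=2
  Position 4 ('a'): new char, reset run to 1
  Position 5 ('c'): new char, reset run to 1
  Position 6 ('a'): new char, reset run to 1
  Position 7 ('a'): continues run of 'a', length=2
  Position 8 ('c'): new char, reset run to 1
  Position 9 ('c'): continues run of 'c', length=2
  Position 10 ('a'): new char, reset run to 1
  Position 11 ('b'): new char, reset run to 1
  Position 12 ('b'): continues run of 'b', length=2
  Position 13 ('b'): continues run of 'b', length=3
Longest run: 'b' with length 3

3


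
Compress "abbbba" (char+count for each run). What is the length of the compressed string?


Input: abbbba
Runs:
  'a' x 1 => "a1"
  'b' x 4 => "b4"
  'a' x 1 => "a1"
Compressed: "a1b4a1"
Compressed length: 6

6


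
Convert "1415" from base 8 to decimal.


Input: "1415" in base 8
Positional expansion:
  Digit '1' (value 1) x 8^3 = 512
  Digit '4' (value 4) x 8^2 = 256
  Digit '1' (value 1) x 8^1 = 8
  Digit '5' (value 5) x 8^0 = 5
Sum = 781

781


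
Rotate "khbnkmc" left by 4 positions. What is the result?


Input: "khbnkmc", rotate left by 4
First 4 characters: "khbn"
Remaining characters: "kmc"
Concatenate remaining + first: "kmc" + "khbn" = "kmckhbn"

kmckhbn


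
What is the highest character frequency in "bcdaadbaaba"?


Input: bcdaadbaaba
Character counts:
  'a': 5
  'b': 3
  'c': 1
  'd': 2
Maximum frequency: 5

5


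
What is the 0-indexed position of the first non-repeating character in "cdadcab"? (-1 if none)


Input: cdadcab
Character frequencies:
  'a': 2
  'b': 1
  'c': 2
  'd': 2
Scanning left to right for freq == 1:
  Position 0 ('c'): freq=2, skip
  Position 1 ('d'): freq=2, skip
  Position 2 ('a'): freq=2, skip
  Position 3 ('d'): freq=2, skip
  Position 4 ('c'): freq=2, skip
  Position 5 ('a'): freq=2, skip
  Position 6 ('b'): unique! => answer = 6

6


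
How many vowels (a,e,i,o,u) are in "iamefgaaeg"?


Input: iamefgaaeg
Checking each character:
  'i' at position 0: vowel (running total: 1)
  'a' at position 1: vowel (running total: 2)
  'm' at position 2: consonant
  'e' at position 3: vowel (running total: 3)
  'f' at position 4: consonant
  'g' at position 5: consonant
  'a' at position 6: vowel (running total: 4)
  'a' at position 7: vowel (running total: 5)
  'e' at position 8: vowel (running total: 6)
  'g' at position 9: consonant
Total vowels: 6

6


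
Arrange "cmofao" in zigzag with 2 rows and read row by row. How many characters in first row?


Zigzag "cmofao" into 2 rows:
Placing characters:
  'c' => row 0
  'm' => row 1
  'o' => row 0
  'f' => row 1
  'a' => row 0
  'o' => row 1
Rows:
  Row 0: "coa"
  Row 1: "mfo"
First row length: 3

3


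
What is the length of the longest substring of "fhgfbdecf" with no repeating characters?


Input: "fhgfbdecf"
Sliding window (track last position of each char):
  Position 0 ('f'): window [0,0] length 1 -- new best
  Position 1 ('h'): window [0,1] length 2 -- new best
  Position 2 ('g'): window [0,2] length 3 -- new best
  Position 3 ('f'): repeat (last at 0), move window start to 1
  Position 3 ('f'): window [1,3] length 3
  Position 4 ('b'): window [1,4] length 4 -- new best
  Position 5 ('d'): window [1,5] length 5 -- new best
  Position 6 ('e'): window [1,6] length 6 -- new best
  Position 7 ('c'): window [1,7] length 7 -- new best
  Position 8 ('f'): repeat (last at 3), move window start to 4
  Position 8 ('f'): window [4,8] length 5
Longest substring with no repeats: "hgfbdec" with length 7

7


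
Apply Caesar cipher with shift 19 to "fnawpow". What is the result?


Caesar cipher: shift "fnawpow" by 19
  'f' (pos 5) + 19 = pos 24 = 'y'
  'n' (pos 13) + 19 = pos 6 = 'g'
  'a' (pos 0) + 19 = pos 19 = 't'
  'w' (pos 22) + 19 = pos 15 = 'p'
  'p' (pos 15) + 19 = pos 8 = 'i'
  'o' (pos 14) + 19 = pos 7 = 'h'
  'w' (pos 22) + 19 = pos 15 = 'p'
Result: ygtpihp

ygtpihp


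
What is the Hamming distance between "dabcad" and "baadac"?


Comparing "dabcad" and "baadac" position by position:
  Position 0: 'd' vs 'b' => differ
  Position 1: 'a' vs 'a' => same
  Position 2: 'b' vs 'a' => differ
  Position 3: 'c' vs 'd' => differ
  Position 4: 'a' vs 'a' => same
  Position 5: 'd' vs 'c' => differ
Total differences (Hamming distance): 4

4


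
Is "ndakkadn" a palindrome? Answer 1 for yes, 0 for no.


Input: ndakkadn
Reversed: ndakkadn
  Compare pos 0 ('n') with pos 7 ('n'): match
  Compare pos 1 ('d') with pos 6 ('d'): match
  Compare pos 2 ('a') with pos 5 ('a'): match
  Compare pos 3 ('k') with pos 4 ('k'): match
Result: palindrome

1


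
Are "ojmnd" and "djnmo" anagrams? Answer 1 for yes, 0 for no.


Strings: "ojmnd", "djnmo"
Sorted first:  djmno
Sorted second: djmno
Sorted forms match => anagrams

1


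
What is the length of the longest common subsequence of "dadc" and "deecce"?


LCS of "dadc" and "deecce"
DP table:
           d    e    e    c    c    e
      0    0    0    0    0    0    0
  d   0    1    1    1    1    1    1
  a   0    1    1    1    1    1    1
  d   0    1    1    1    1    1    1
  c   0    1    1    1    2    2    2
LCS length = dp[4][6] = 2

2


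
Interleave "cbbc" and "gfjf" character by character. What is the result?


Interleaving "cbbc" and "gfjf":
  Position 0: 'c' from first, 'g' from second => "cg"
  Position 1: 'b' from first, 'f' from second => "bf"
  Position 2: 'b' from first, 'j' from second => "bj"
  Position 3: 'c' from first, 'f' from second => "cf"
Result: cgbfbjcf

cgbfbjcf


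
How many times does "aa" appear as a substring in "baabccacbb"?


Searching for "aa" in "baabccacbb"
Scanning each position:
  Position 0: "ba" => no
  Position 1: "aa" => MATCH
  Position 2: "ab" => no
  Position 3: "bc" => no
  Position 4: "cc" => no
  Position 5: "ca" => no
  Position 6: "ac" => no
  Position 7: "cb" => no
  Position 8: "bb" => no
Total occurrences: 1

1


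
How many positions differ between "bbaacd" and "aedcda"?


Comparing "bbaacd" and "aedcda" position by position:
  Position 0: 'b' vs 'a' => DIFFER
  Position 1: 'b' vs 'e' => DIFFER
  Position 2: 'a' vs 'd' => DIFFER
  Position 3: 'a' vs 'c' => DIFFER
  Position 4: 'c' vs 'd' => DIFFER
  Position 5: 'd' vs 'a' => DIFFER
Positions that differ: 6

6


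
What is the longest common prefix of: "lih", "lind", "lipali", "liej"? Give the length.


Words: lih, lind, lipali, liej
  Position 0: all 'l' => match
  Position 1: all 'i' => match
  Position 2: ('h', 'n', 'p', 'e') => mismatch, stop
LCP = "li" (length 2)

2


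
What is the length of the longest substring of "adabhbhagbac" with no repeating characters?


Input: "adabhbhagbac"
Sliding window (track last position of each char):
  Position 0 ('a'): window [0,0] length 1 -- new best
  Position 1 ('d'): window [0,1] length 2 -- new best
  Position 2 ('a'): repeat (last at 0), move window start to 1
  Position 2 ('a'): window [1,2] length 2
  Position 3 ('b'): window [1,3] length 3 -- new best
  Position 4 ('h'): window [1,4] length 4 -- new best
  Position 5 ('b'): repeat (last at 3), move window start to 4
  Position 5 ('b'): window [4,5] length 2
  Position 6 ('h'): repeat (last at 4), move window start to 5
  Position 6 ('h'): window [5,6] length 2
  Position 7 ('a'): window [5,7] length 3
  Position 8 ('g'): window [5,8] length 4
  Position 9 ('b'): repeat (last at 5), move window start to 6
  Position 9 ('b'): window [6,9] length 4
  Position 10 ('a'): repeat (last at 7), move window start to 8
  Position 10 ('a'): window [8,10] length 3
  Position 11 ('c'): window [8,11] length 4
Longest substring with no repeats: "dabh" with length 4

4


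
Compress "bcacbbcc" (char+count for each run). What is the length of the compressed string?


Input: bcacbbcc
Runs:
  'b' x 1 => "b1"
  'c' x 1 => "c1"
  'a' x 1 => "a1"
  'c' x 1 => "c1"
  'b' x 2 => "b2"
  'c' x 2 => "c2"
Compressed: "b1c1a1c1b2c2"
Compressed length: 12

12
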